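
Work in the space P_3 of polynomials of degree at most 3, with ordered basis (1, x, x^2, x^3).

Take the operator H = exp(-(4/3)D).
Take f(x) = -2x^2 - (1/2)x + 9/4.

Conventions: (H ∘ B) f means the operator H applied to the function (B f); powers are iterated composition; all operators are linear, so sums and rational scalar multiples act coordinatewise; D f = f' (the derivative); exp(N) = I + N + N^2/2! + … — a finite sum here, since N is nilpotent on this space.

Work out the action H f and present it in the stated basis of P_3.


the result is g(x) = -2x^2 + (29/6)x - 23/36

order-1 term: (16/3)x + 2/3
order-2 term: -32/9
the series for exp(-(4/3)D) f terminates at order 2
exp(-(4/3)D) f = -2x^2 + (29/6)x - 23/36


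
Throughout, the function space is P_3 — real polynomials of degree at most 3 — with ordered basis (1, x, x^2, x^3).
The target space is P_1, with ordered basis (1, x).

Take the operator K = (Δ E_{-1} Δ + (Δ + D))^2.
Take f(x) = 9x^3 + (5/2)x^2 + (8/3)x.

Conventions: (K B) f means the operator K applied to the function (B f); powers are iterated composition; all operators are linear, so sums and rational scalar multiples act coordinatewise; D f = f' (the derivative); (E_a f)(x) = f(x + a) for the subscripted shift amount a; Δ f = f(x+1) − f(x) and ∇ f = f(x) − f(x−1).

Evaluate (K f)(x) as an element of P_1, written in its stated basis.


the result is g(x) = 216x + 344

Δ f = 27x^2 + 32x + 85/6
E_{-1} Δ f = 27x^2 - 22x + 55/6
Δ E_{-1} Δ f = 54x + 5
Δ f = 27x^2 + 32x + 85/6
D f = 27x^2 + 5x + 8/3
(Δ + D) f = 54x^2 + 37x + 101/6
(Δ E_{-1} Δ + (Δ + D)) f = 54x^2 + 91x + 131/6
Δ (Δ E_{-1} Δ + (Δ + D)) f = 108x + 145
E_{-1} Δ (Δ E_{-1} Δ + (Δ + D)) f = 108x + 37
Δ E_{-1} Δ (Δ E_{-1} Δ + (Δ + D)) f = 108
Δ (Δ E_{-1} Δ + (Δ + D)) f = 108x + 145
D (Δ E_{-1} Δ + (Δ + D)) f = 108x + 91
(Δ + D) (Δ E_{-1} Δ + (Δ + D)) f = 216x + 236
(Δ E_{-1} Δ + (Δ + D)) (Δ E_{-1} Δ + (Δ + D)) f = 216x + 344


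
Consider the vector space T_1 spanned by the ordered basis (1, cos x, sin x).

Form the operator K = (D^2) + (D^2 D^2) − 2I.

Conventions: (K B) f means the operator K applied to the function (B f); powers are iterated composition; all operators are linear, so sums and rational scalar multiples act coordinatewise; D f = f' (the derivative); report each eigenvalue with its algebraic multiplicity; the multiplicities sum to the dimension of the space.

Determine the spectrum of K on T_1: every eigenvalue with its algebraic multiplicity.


image of 1: -2
image of cos x: -2cos x
image of sin x: -2sin x
the matrix is diagonal; its diagonal is (-2, -2, -2)
for a triangular matrix the eigenvalues are the diagonal entries, with algebraic multiplicity their repetition count

λ = -2 (multiplicity 3)


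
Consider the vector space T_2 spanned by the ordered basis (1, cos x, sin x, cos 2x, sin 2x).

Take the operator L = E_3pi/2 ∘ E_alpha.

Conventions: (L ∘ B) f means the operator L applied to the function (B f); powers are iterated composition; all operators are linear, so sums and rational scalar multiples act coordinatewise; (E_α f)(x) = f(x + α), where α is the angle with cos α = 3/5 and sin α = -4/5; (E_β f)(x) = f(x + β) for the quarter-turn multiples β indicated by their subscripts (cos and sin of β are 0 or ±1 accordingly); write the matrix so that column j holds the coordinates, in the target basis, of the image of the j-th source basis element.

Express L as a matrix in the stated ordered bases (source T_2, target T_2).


image of 1: 1
image of cos x: -(4/5)cos x + (3/5)sin x
image of sin x: -(3/5)cos x - (4/5)sin x
image of cos 2x: (7/25)cos 2x - (24/25)sin 2x
image of sin 2x: (24/25)cos 2x + (7/25)sin 2x
each image's coordinates form column j of the matrix

the matrix is [[1, 0, 0, 0, 0]; [0, -4/5, -3/5, 0, 0]; [0, 3/5, -4/5, 0, 0]; [0, 0, 0, 7/25, 24/25]; [0, 0, 0, -24/25, 7/25]] (rows listed top to bottom)


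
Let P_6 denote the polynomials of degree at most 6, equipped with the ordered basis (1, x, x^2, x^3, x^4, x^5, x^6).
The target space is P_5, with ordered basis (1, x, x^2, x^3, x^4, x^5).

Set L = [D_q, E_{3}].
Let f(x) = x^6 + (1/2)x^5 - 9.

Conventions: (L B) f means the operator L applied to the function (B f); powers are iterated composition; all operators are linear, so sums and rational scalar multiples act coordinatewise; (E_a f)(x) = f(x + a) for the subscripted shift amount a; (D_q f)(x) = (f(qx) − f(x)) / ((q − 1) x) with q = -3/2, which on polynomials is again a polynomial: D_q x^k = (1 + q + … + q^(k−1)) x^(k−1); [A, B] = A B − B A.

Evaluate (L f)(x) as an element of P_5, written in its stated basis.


the result is g(x) = (3975/32)x^4 + (975/8)x^3 + (16425/8)x^2 + (26325/32)x + 10125/4

E_{3} f = x^6 + (37/2)x^5 + (285/2)x^4 + 585x^3 + 1350x^2 + (3321/2)x + 1683/2
D_q E_{3} f = -(133/32)x^5 + (2035/32)x^4 - (3705/16)x^3 + (4095/4)x^2 - 675x + 3321/2
D_q f = -(133/32)x^5 + (55/32)x^4
E_{3} D_q f = -(133/32)x^5 - (485/8)x^4 - (5655/16)x^3 - (8235/8)x^2 - (47925/32)x - 3483/4
[D_q, E_{3}] f = (3975/32)x^4 + (975/8)x^3 + (16425/8)x^2 + (26325/32)x + 10125/4


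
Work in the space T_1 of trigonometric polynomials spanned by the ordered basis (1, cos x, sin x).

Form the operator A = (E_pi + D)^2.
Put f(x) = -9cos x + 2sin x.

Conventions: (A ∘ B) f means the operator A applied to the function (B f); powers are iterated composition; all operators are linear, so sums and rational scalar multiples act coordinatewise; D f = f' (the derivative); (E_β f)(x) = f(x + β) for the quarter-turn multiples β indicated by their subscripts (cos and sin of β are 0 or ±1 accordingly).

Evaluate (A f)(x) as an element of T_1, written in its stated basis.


E_pi f = 9cos x - 2sin x
D f = 2cos x + 9sin x
(E_pi + D) f = 11cos x + 7sin x
E_pi (E_pi + D) f = -11cos x - 7sin x
D (E_pi + D) f = 7cos x - 11sin x
(E_pi + D) (E_pi + D) f = -4cos x - 18sin x

g(x) = -4cos x - 18sin x


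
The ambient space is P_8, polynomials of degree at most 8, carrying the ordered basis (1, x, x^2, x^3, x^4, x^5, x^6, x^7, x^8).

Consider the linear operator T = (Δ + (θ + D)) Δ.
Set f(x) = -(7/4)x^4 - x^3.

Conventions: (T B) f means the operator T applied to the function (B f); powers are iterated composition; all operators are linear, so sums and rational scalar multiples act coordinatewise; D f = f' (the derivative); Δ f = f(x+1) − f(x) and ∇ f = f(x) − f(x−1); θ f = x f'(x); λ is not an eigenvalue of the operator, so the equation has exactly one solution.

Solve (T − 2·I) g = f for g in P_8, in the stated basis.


write g with unknown coordinates in the stated basis and equate coefficients in (T − 2·I) g = f
solving from the highest basis element down gives g = (7/8)x^4 + (23/4)x^3 + 33x^2 + (749/8)x + 399/4
check: T g = (21/2)x^3 + 66x^2 + (749/4)x + 399/2
so T g − 2·g = -(7/4)x^4 - x^3 = f ✓

the result is g(x) = (7/8)x^4 + (23/4)x^3 + 33x^2 + (749/8)x + 399/4


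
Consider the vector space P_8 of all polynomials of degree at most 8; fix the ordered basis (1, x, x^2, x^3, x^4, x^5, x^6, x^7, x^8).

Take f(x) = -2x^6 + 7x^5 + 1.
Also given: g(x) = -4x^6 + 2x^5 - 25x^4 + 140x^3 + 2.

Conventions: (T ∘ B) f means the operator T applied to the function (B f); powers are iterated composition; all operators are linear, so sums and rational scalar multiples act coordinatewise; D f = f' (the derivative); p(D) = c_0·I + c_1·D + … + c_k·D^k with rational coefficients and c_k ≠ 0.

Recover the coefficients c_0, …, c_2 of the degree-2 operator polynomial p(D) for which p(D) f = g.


p(D) = 2·I + D + D^2, i.e. c_0 = 2, c_1 = 1, c_2 = 1

D^0 f = -2x^6 + 7x^5 + 1
D^1 f = -12x^5 + 35x^4
D^2 f = -60x^4 + 140x^3
matching coefficients of g against c_0 f + c_1 Df + … from the top degree down determines the c_i
solution: c_0 = 2, c_1 = 1, c_2 = 1


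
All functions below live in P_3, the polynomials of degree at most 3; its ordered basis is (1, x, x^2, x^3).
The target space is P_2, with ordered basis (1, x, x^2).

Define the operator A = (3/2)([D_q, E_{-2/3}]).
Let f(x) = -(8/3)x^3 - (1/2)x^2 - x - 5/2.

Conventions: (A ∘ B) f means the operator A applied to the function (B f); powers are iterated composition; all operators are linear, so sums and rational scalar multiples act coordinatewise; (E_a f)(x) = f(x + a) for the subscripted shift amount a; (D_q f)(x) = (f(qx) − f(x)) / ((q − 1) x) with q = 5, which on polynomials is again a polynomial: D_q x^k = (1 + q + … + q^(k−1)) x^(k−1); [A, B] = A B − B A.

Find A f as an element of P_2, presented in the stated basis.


E_{-2/3} f = -(8/3)x^3 + (29/6)x^2 - (35/9)x - 205/162
D_q E_{-2/3} f = -(248/3)x^2 + 29x - 35/9
D_q f = -(248/3)x^2 - 3x - 1
E_{-2/3} D_q f = -(248/3)x^2 + (965/9)x - 965/27
[D_q, E_{-2/3}] f = -(704/9)x + 860/27
((3/2)([D_q, E_{-2/3}])) f = -(352/3)x + 430/9

the result is g(x) = -(352/3)x + 430/9


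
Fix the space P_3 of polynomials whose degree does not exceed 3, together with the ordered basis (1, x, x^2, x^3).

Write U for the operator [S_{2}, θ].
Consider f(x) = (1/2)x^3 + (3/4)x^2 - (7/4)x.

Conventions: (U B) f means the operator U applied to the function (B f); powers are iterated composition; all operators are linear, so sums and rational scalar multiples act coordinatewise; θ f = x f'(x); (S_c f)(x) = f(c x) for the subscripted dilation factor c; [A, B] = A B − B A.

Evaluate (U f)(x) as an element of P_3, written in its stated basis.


θ f = (3/2)x^3 + (3/2)x^2 - (7/4)x
S_{2} θ f = 12x^3 + 6x^2 - (7/2)x
S_{2} f = 4x^3 + 3x^2 - (7/2)x
θ S_{2} f = 12x^3 + 6x^2 - (7/2)x
[S_{2}, θ] f = 0

the result is g(x) = 0


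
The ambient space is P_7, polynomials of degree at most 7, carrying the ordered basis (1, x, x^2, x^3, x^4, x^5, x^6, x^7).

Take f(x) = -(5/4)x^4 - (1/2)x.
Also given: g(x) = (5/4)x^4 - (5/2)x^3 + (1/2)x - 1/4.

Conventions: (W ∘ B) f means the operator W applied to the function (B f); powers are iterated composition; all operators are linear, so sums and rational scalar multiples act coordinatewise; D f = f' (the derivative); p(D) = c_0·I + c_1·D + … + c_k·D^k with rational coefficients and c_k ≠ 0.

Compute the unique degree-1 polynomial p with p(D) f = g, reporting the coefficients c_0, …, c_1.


D^0 f = -(5/4)x^4 - (1/2)x
D^1 f = -5x^3 - 1/2
matching coefficients of g against c_0 f + c_1 Df + … from the top degree down determines the c_i
solution: c_0 = -1, c_1 = 1/2

c_0 = -1, c_1 = 1/2


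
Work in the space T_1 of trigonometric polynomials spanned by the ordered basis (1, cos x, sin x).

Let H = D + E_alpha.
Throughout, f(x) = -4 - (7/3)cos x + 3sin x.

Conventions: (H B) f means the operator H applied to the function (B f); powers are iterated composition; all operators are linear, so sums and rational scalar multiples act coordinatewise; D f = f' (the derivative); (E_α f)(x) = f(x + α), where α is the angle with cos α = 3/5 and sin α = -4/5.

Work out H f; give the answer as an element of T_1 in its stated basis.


D f = 3cos x + (7/3)sin x
E_alpha f = -4 - (19/5)cos x - (1/15)sin x
(D + E_alpha) f = -4 - (4/5)cos x + (34/15)sin x

the image equals g(x) = -4 - (4/5)cos x + (34/15)sin x


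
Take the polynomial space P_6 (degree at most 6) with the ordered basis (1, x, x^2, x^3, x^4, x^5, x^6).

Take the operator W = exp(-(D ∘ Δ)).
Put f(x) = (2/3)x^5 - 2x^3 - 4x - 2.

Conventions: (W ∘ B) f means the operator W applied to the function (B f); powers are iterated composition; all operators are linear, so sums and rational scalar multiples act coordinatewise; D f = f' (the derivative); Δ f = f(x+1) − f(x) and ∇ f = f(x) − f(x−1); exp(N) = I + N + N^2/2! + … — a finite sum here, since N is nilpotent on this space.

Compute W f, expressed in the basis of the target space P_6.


order-1 term: -(40/3)x^3 - 20x^2 - (4/3)x + 8/3
order-2 term: 40x + 40
the series for exp(-(D ∘ Δ)) f terminates at order 2
exp(-(D ∘ Δ)) f = (2/3)x^5 - (46/3)x^3 - 20x^2 + (104/3)x + 122/3

the image equals g(x) = (2/3)x^5 - (46/3)x^3 - 20x^2 + (104/3)x + 122/3


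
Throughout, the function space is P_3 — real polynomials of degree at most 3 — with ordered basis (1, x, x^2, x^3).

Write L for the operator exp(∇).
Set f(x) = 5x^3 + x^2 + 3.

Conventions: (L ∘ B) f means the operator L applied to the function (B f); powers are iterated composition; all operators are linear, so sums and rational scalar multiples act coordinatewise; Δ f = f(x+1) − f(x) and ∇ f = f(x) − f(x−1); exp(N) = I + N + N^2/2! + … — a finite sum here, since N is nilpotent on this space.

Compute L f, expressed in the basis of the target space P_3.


g(x) = 5x^3 + 16x^2 + 2x - 2

order-1 term: 15x^2 - 13x + 4
order-2 term: 15x - 14
order-3 term: 5
the series for exp(∇) f terminates at order 3
exp(∇) f = 5x^3 + 16x^2 + 2x - 2


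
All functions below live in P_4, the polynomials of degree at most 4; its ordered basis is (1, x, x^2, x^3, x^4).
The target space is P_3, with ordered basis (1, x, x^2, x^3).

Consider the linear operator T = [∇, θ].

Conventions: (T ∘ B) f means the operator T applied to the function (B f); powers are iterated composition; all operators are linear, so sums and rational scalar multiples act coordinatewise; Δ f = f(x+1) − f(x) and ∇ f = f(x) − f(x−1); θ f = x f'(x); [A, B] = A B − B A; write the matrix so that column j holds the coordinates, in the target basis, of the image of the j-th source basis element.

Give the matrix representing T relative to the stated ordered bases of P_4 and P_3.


the matrix is [[0, 1, -2, 3, -4]; [0, 0, 2, -6, 12]; [0, 0, 0, 3, -12]; [0, 0, 0, 0, 4]] (rows listed top to bottom)

image of 1: 0
image of x: 1
image of x^2: 2x - 2
image of x^3: 3x^2 - 6x + 3
image of x^4: 4x^3 - 12x^2 + 12x - 4
each image's coordinates form column j of the matrix


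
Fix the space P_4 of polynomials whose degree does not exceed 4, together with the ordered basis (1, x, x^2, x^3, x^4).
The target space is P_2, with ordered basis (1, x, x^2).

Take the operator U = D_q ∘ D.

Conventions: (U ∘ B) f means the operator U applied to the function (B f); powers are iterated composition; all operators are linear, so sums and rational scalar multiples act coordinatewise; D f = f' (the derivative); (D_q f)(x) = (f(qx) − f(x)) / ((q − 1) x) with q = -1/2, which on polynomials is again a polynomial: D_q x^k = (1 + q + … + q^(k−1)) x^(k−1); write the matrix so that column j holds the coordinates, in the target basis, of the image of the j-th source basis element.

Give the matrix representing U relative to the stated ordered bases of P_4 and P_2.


the matrix is [[0, 0, 2, 0, 0]; [0, 0, 0, 3/2, 0]; [0, 0, 0, 0, 3]] (rows listed top to bottom)

image of 1: 0
image of x: 0
image of x^2: 2
image of x^3: (3/2)x
image of x^4: 3x^2
each image's coordinates form column j of the matrix


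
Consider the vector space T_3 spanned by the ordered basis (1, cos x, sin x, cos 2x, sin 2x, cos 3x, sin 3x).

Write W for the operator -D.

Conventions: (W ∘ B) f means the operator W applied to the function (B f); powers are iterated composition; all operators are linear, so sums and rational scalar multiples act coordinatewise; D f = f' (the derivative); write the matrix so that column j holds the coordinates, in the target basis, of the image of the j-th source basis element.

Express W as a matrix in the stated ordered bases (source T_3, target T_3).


image of 1: 0
image of cos x: sin x
image of sin x: -cos x
image of cos 2x: 2sin 2x
image of sin 2x: -2cos 2x
image of cos 3x: 3sin 3x
image of sin 3x: -3cos 3x
each image's coordinates form column j of the matrix

the matrix is [[0, 0, 0, 0, 0, 0, 0]; [0, 0, -1, 0, 0, 0, 0]; [0, 1, 0, 0, 0, 0, 0]; [0, 0, 0, 0, -2, 0, 0]; [0, 0, 0, 2, 0, 0, 0]; [0, 0, 0, 0, 0, 0, -3]; [0, 0, 0, 0, 0, 3, 0]] (rows listed top to bottom)


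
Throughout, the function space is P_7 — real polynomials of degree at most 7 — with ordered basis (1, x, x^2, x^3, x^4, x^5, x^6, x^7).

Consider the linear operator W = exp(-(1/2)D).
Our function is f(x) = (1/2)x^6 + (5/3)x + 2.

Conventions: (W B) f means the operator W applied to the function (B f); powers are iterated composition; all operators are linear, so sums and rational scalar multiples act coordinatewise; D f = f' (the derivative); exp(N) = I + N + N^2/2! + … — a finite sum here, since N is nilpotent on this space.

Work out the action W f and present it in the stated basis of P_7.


the result is g(x) = (1/2)x^6 - (3/2)x^5 + (15/8)x^4 - (5/4)x^3 + (15/32)x^2 + (151/96)x + 451/384

order-1 term: -(3/2)x^5 - 5/6
order-2 term: (15/8)x^4
order-3 term: -(5/4)x^3
order-4 term: (15/32)x^2
order-5 term: -(3/32)x
order-6 term: 1/128
the series for exp(-(1/2)D) f terminates at order 6
exp(-(1/2)D) f = (1/2)x^6 - (3/2)x^5 + (15/8)x^4 - (5/4)x^3 + (15/32)x^2 + (151/96)x + 451/384


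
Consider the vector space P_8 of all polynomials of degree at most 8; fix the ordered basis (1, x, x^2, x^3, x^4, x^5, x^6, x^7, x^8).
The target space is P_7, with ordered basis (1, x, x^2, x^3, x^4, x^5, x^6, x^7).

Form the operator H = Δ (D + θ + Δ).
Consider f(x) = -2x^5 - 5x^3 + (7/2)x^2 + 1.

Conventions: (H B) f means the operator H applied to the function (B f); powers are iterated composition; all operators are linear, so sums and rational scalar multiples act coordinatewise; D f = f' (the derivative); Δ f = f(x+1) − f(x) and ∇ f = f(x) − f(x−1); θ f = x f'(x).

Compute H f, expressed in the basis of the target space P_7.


the result is g(x) = -50x^4 - 180x^3 - 325x^2 - 321x - 119

D f = -10x^4 - 15x^2 + 7x
θ f = -10x^5 - 15x^3 + 7x^2
Δ f = -10x^4 - 20x^3 - 35x^2 - 18x - 7/2
(D + θ + Δ) f = -10x^5 - 20x^4 - 35x^3 - 43x^2 - 11x - 7/2
Δ (D + θ + Δ) f = -50x^4 - 180x^3 - 325x^2 - 321x - 119


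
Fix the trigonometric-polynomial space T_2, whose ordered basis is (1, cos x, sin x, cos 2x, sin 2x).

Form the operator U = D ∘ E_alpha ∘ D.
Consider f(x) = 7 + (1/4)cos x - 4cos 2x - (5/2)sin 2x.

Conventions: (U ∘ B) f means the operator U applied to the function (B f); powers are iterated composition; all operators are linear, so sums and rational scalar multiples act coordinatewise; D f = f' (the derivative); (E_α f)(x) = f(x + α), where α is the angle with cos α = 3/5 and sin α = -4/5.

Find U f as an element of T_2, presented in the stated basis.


the result is g(x) = -(3/20)cos x - (1/5)sin x - (352/25)cos 2x + (314/25)sin 2x

D f = -(1/4)sin x - 5cos 2x + 8sin 2x
E_alpha D f = (1/5)cos x - (3/20)sin x - (157/25)cos 2x - (176/25)sin 2x
D E_alpha D f = -(3/20)cos x - (1/5)sin x - (352/25)cos 2x + (314/25)sin 2x


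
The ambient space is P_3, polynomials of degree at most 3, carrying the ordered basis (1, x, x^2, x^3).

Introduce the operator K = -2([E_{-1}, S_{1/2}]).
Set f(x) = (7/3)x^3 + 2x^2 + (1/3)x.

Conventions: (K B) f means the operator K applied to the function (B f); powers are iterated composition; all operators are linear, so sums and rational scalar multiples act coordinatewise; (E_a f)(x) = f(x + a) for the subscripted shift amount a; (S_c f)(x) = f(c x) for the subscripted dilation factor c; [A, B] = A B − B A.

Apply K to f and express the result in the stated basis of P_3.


the result is g(x) = -(7/4)x^2 + (13/4)x - 17/12

S_{1/2} f = (7/24)x^3 + (1/2)x^2 + (1/6)x
E_{-1} S_{1/2} f = (7/24)x^3 - (3/8)x^2 + (1/24)x + 1/24
E_{-1} f = (7/3)x^3 - 5x^2 + (10/3)x - 2/3
S_{1/2} E_{-1} f = (7/24)x^3 - (5/4)x^2 + (5/3)x - 2/3
[E_{-1}, S_{1/2}] f = (7/8)x^2 - (13/8)x + 17/24
(-2([E_{-1}, S_{1/2}])) f = -(7/4)x^2 + (13/4)x - 17/12


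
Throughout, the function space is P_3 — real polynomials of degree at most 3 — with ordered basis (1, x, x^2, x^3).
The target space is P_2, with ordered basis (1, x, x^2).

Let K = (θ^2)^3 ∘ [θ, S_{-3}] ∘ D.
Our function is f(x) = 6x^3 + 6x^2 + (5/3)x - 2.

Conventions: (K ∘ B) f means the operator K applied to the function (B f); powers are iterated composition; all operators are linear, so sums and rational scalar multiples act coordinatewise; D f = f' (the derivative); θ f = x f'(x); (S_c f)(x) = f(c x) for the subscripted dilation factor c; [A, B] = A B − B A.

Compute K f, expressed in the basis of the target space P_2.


the result is g(x) = 0

D f = 18x^2 + 12x + 5/3
S_{-3} D f = 162x^2 - 36x + 5/3
θ S_{-3} D f = 324x^2 - 36x
θ D f = 36x^2 + 12x
S_{-3} θ D f = 324x^2 - 36x
[θ, S_{-3}] D f = 0
θ [θ, S_{-3}] D f = 0
θ θ [θ, S_{-3}] D f = 0
θ θ^2 [θ, S_{-3}] D f = 0
θ θ θ^2 [θ, S_{-3}] D f = 0
θ θ^2 θ^2 [θ, S_{-3}] D f = 0
θ θ θ^2 θ^2 [θ, S_{-3}] D f = 0


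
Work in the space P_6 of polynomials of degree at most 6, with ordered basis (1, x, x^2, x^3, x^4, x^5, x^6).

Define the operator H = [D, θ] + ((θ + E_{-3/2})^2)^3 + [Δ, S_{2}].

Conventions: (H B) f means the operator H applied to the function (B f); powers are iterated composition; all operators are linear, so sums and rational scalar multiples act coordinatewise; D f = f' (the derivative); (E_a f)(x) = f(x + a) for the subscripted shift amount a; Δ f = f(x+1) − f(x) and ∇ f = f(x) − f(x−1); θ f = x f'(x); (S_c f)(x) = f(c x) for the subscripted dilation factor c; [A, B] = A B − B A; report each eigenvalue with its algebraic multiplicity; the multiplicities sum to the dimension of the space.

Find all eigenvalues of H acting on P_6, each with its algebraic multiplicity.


image of 1: 1
image of x: 64x - 185/2
image of x^2: 729x^2 - 1989x + 4353/2
image of x^3: 4096x^3 - (30273/2)x^2 + (63729/2)x - 227311/8
image of x^4: 15625x^4 - 69138x^3 + 210807x^2 - (727349/2)x + 1131225/4
image of x^5: 46656x^5 - (465295/2)x^4 + 917835x^3 - (9198455/4)x^2 + 3475860x - 77960941/32
image of x^6: 117649x^6 - 638739x^5 + (6142185/2)x^4 - (19911205/2)x^3 + 21966885x^2 - (480723621/16)x + 620123679/32
the matrix is upper triangular; its diagonal is (1, 64, 729, 4096, 15625, 46656, 117649)
for a triangular matrix the eigenvalues are the diagonal entries, with algebraic multiplicity their repetition count

λ = 1 (multiplicity 1), λ = 64 (multiplicity 1), λ = 729 (multiplicity 1), λ = 4096 (multiplicity 1), λ = 15625 (multiplicity 1), λ = 46656 (multiplicity 1), λ = 117649 (multiplicity 1)


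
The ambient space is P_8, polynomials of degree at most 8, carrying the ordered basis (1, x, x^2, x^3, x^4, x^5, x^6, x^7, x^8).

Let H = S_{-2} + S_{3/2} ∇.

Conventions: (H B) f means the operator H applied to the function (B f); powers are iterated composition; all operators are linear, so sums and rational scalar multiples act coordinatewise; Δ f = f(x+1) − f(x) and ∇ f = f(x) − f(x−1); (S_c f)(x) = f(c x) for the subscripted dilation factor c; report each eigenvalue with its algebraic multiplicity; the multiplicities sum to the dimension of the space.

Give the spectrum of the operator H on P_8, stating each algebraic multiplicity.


λ = -128 (multiplicity 1), λ = -32 (multiplicity 1), λ = -8 (multiplicity 1), λ = -2 (multiplicity 1), λ = 1 (multiplicity 1), λ = 4 (multiplicity 1), λ = 16 (multiplicity 1), λ = 64 (multiplicity 1), λ = 256 (multiplicity 1)

image of 1: 1
image of x: -2x + 1
image of x^2: 4x^2 + 3x - 1
image of x^3: -8x^3 + (27/4)x^2 - (9/2)x + 1
image of x^4: 16x^4 + (27/2)x^3 - (27/2)x^2 + 6x - 1
image of x^5: -32x^5 + (405/16)x^4 - (135/4)x^3 + (45/2)x^2 - (15/2)x + 1
image of x^6: 64x^6 + (729/16)x^5 - (1215/16)x^4 + (135/2)x^3 - (135/4)x^2 + 9x - 1
image of x^7: -128x^7 + (5103/64)x^6 - (5103/32)x^5 + (2835/16)x^4 - (945/8)x^3 + (189/4)x^2 - (21/2)x + 1
image of x^8: 256x^8 + (2187/16)x^7 - (5103/16)x^6 + (1701/4)x^5 - (2835/8)x^4 + 189x^3 - 63x^2 + 12x - 1
the matrix is upper triangular; its diagonal is (1, -2, 4, -8, 16, -32, 64, -128, 256)
for a triangular matrix the eigenvalues are the diagonal entries, with algebraic multiplicity their repetition count


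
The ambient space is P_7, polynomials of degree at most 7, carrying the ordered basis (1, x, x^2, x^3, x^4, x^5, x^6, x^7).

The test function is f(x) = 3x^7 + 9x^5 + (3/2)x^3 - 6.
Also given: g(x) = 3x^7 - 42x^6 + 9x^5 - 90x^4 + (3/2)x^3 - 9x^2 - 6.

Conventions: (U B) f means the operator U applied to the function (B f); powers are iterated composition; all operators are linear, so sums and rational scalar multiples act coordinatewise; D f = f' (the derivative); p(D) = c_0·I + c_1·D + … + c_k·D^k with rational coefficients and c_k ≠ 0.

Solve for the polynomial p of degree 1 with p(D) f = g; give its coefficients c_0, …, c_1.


p(D) = I − 2·D, i.e. c_0 = 1, c_1 = -2

D^0 f = 3x^7 + 9x^5 + (3/2)x^3 - 6
D^1 f = 21x^6 + 45x^4 + (9/2)x^2
matching coefficients of g against c_0 f + c_1 Df + … from the top degree down determines the c_i
solution: c_0 = 1, c_1 = -2


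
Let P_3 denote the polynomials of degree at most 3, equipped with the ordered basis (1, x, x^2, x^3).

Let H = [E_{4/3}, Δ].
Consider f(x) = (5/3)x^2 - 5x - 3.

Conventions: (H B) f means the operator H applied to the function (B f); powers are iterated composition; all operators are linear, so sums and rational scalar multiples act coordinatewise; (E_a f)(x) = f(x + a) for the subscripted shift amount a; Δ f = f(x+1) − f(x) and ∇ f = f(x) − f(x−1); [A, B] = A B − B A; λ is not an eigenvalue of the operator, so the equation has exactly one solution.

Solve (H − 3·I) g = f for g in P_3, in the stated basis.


g(x) = -(5/9)x^2 + (5/3)x + 1

write g with unknown coordinates in the stated basis and equate coefficients in (H − 3·I) g = f
solving from the highest basis element down gives g = -(5/9)x^2 + (5/3)x + 1
check: H g = 0
so H g − 3·g = (5/3)x^2 - 5x - 3 = f ✓


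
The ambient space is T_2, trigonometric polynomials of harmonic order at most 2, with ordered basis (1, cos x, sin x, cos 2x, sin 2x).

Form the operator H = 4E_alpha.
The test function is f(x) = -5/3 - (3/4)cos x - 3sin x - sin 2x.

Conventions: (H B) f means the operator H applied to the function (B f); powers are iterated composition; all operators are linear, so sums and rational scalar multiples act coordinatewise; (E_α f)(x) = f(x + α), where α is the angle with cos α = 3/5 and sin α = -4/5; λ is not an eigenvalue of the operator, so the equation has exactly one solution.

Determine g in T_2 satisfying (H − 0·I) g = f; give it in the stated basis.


write g with unknown coordinates in the stated basis and equate coefficients in (H − 0·I) g = f
solving from the highest basis element down gives g = -5/12 - (57/80)cos x - (3/10)sin x - (6/25)cos 2x + (7/100)sin 2x
check: H g = -5/3 - (3/4)cos x - 3sin x - sin 2x
so H g − 0·g = -5/3 - (3/4)cos x - 3sin x - sin 2x = f ✓

g(x) = -5/12 - (57/80)cos x - (3/10)sin x - (6/25)cos 2x + (7/100)sin 2x


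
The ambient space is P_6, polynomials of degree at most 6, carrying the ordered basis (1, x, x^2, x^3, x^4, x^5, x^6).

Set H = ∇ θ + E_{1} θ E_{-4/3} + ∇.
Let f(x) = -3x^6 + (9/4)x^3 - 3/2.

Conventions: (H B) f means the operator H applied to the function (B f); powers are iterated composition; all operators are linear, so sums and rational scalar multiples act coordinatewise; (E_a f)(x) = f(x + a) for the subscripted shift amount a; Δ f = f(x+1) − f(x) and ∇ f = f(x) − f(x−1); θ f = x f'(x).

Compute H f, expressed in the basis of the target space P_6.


g(x) = -18x^6 - 114x^5 + 325x^4 - (5119/12)x^3 + (12593/36)x^2 - (17041/108)x + 3329/108

θ f = -18x^6 + (27/4)x^3
∇ θ f = -108x^5 + 270x^4 - 360x^3 + (1161/4)x^2 - (513/4)x + 99/4
E_{-4/3} f = -3x^6 + 24x^5 - 80x^4 + (5201/36)x^3 - (1361/9)x^2 + (2372/27)x - 11513/486
θ E_{-4/3} f = -18x^6 + 120x^5 - 320x^4 + (5201/12)x^3 - (2722/9)x^2 + (2372/27)x
E_{1} θ E_{-4/3} f = -18x^6 + 12x^5 + 10x^4 - (79/12)x^3 + (281/36)x^2 - (517/108)x + 89/108
∇ f = -18x^5 + 45x^4 - 60x^3 + (207/4)x^2 - (99/4)x + 21/4
(∇ θ + E_{1} θ E_{-4/3} + ∇) f = -18x^6 - 114x^5 + 325x^4 - (5119/12)x^3 + (12593/36)x^2 - (17041/108)x + 3329/108


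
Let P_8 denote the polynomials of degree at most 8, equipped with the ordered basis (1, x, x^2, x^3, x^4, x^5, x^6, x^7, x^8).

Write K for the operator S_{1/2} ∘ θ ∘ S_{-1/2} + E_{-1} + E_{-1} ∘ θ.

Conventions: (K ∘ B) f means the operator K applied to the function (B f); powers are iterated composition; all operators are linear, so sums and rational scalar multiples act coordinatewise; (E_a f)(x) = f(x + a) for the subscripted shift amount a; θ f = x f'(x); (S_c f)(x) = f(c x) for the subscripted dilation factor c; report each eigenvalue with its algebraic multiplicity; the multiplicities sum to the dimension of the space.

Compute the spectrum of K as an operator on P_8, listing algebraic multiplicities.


image of 1: 1
image of x: (7/4)x - 2
image of x^2: (25/8)x^2 - 6x + 3
image of x^3: (253/64)x^3 - 12x^2 + 12x - 4
image of x^4: (321/64)x^4 - 20x^3 + 30x^2 - 20x + 5
image of x^5: (6139/1024)x^5 - 30x^4 + 60x^3 - 60x^2 + 30x - 6
image of x^6: (14339/2048)x^6 - 42x^5 + 105x^4 - 140x^3 + 105x^2 - 42x + 7
image of x^7: (131065/16384)x^7 - 56x^6 + 168x^5 - 280x^4 + 280x^3 - 168x^2 + 56x - 8
image of x^8: (73729/8192)x^8 - 72x^7 + 252x^6 - 504x^5 + 630x^4 - 504x^3 + 252x^2 - 72x + 9
the matrix is upper triangular; its diagonal is (1, 7/4, 25/8, 253/64, 321/64, 6139/1024, 14339/2048, 131065/16384, 73729/8192)
for a triangular matrix the eigenvalues are the diagonal entries, with algebraic multiplicity their repetition count

λ = 1 (multiplicity 1), λ = 7/4 (multiplicity 1), λ = 25/8 (multiplicity 1), λ = 253/64 (multiplicity 1), λ = 321/64 (multiplicity 1), λ = 6139/1024 (multiplicity 1), λ = 14339/2048 (multiplicity 1), λ = 131065/16384 (multiplicity 1), λ = 73729/8192 (multiplicity 1)


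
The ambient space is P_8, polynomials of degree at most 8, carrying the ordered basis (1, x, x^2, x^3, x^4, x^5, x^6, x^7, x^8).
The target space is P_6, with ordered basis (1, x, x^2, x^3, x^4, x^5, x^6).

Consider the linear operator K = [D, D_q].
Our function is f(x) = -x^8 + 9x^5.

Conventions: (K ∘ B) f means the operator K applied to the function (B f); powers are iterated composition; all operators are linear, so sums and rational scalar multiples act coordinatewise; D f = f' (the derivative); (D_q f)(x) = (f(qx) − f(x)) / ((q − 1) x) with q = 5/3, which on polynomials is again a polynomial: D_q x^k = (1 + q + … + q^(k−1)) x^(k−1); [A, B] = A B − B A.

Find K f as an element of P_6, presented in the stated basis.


D_q f = -(192032/2187)x^7 + (1441/9)x^4
D D_q f = -(1344224/2187)x^6 + (5764/9)x^3
D f = -8x^7 + 45x^4
D_q D f = -(303752/729)x^6 + (1360/3)x^3
[D, D_q] f = -(432968/2187)x^6 + (1684/9)x^3

the image equals g(x) = -(432968/2187)x^6 + (1684/9)x^3


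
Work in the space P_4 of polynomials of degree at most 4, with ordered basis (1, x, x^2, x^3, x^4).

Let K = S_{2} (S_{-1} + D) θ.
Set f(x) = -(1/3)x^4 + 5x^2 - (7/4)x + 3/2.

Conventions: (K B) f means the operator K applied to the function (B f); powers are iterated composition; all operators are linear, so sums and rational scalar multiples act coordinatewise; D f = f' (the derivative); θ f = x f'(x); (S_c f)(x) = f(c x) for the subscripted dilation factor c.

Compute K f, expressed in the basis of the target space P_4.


g(x) = -(64/3)x^4 - (128/3)x^3 + 40x^2 + (87/2)x - 7/4

θ f = -(4/3)x^4 + 10x^2 - (7/4)x
S_{-1} θ f = -(4/3)x^4 + 10x^2 + (7/4)x
D θ f = -(16/3)x^3 + 20x - 7/4
(S_{-1} + D) θ f = -(4/3)x^4 - (16/3)x^3 + 10x^2 + (87/4)x - 7/4
S_{2} (S_{-1} + D) θ f = -(64/3)x^4 - (128/3)x^3 + 40x^2 + (87/2)x - 7/4


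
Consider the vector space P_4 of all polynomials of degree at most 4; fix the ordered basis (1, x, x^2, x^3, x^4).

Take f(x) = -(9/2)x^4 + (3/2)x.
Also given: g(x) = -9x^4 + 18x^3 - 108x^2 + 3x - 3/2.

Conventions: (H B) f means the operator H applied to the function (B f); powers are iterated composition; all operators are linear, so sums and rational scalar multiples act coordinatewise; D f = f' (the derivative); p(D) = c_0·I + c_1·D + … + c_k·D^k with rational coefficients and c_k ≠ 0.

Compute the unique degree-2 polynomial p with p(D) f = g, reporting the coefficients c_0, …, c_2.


D^0 f = -(9/2)x^4 + (3/2)x
D^1 f = -18x^3 + 3/2
D^2 f = -54x^2
matching coefficients of g against c_0 f + c_1 Df + … from the top degree down determines the c_i
solution: c_0 = 2, c_1 = -1, c_2 = 2

c_0 = 2, c_1 = -1, c_2 = 2


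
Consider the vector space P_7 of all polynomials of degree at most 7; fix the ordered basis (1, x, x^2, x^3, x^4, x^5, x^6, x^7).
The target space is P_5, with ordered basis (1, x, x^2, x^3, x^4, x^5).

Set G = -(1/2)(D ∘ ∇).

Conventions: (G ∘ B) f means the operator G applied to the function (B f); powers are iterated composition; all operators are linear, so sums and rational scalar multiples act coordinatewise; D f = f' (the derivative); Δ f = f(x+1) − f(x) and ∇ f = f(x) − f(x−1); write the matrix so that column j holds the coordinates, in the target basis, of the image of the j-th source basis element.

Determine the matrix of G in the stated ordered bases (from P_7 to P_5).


image of 1: 0
image of x: 0
image of x^2: -1
image of x^3: -3x + 3/2
image of x^4: -6x^2 + 6x - 2
image of x^5: -10x^3 + 15x^2 - 10x + 5/2
image of x^6: -15x^4 + 30x^3 - 30x^2 + 15x - 3
image of x^7: -21x^5 + (105/2)x^4 - 70x^3 + (105/2)x^2 - 21x + 7/2
each image's coordinates form column j of the matrix

the matrix is [[0, 0, -1, 3/2, -2, 5/2, -3, 7/2]; [0, 0, 0, -3, 6, -10, 15, -21]; [0, 0, 0, 0, -6, 15, -30, 105/2]; [0, 0, 0, 0, 0, -10, 30, -70]; [0, 0, 0, 0, 0, 0, -15, 105/2]; [0, 0, 0, 0, 0, 0, 0, -21]] (rows listed top to bottom)


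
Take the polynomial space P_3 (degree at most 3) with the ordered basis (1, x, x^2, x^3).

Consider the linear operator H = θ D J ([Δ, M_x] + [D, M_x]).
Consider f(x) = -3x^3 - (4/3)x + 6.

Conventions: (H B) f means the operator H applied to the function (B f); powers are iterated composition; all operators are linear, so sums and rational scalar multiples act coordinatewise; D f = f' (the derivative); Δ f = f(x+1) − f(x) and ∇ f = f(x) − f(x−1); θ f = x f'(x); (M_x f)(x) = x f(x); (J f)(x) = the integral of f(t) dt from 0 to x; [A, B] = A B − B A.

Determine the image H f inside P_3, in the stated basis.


the result is g(x) = -18x^3 - 18x^2 - (35/3)x

M_x f = -3x^4 - (4/3)x^2 + 6x
Δ M_x f = -12x^3 - 18x^2 - (44/3)x + 5/3
Δ f = -9x^2 - 9x - 13/3
M_x Δ f = -9x^3 - 9x^2 - (13/3)x
[Δ, M_x] f = -3x^3 - 9x^2 - (31/3)x + 5/3
M_x f = -3x^4 - (4/3)x^2 + 6x
D M_x f = -12x^3 - (8/3)x + 6
D f = -9x^2 - 4/3
M_x D f = -9x^3 - (4/3)x
[D, M_x] f = -3x^3 - (4/3)x + 6
([Δ, M_x] + [D, M_x]) f = -6x^3 - 9x^2 - (35/3)x + 23/3
J ([Δ, M_x] + [D, M_x]) f = -(3/2)x^4 - 3x^3 - (35/6)x^2 + (23/3)x
D J ([Δ, M_x] + [D, M_x]) f = -6x^3 - 9x^2 - (35/3)x + 23/3
θ D J ([Δ, M_x] + [D, M_x]) f = -18x^3 - 18x^2 - (35/3)x


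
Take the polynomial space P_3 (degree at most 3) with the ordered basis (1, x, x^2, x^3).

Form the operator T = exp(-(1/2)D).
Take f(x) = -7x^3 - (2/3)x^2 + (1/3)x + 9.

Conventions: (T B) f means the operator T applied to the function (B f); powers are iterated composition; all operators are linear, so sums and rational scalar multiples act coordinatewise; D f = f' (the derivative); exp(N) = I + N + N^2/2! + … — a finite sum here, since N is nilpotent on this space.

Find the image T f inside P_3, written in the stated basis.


g(x) = -7x^3 + (59/6)x^2 - (17/4)x + 229/24

order-1 term: (21/2)x^2 + (2/3)x - 1/6
order-2 term: -(21/4)x - 1/6
order-3 term: 7/8
the series for exp(-(1/2)D) f terminates at order 3
exp(-(1/2)D) f = -7x^3 + (59/6)x^2 - (17/4)x + 229/24


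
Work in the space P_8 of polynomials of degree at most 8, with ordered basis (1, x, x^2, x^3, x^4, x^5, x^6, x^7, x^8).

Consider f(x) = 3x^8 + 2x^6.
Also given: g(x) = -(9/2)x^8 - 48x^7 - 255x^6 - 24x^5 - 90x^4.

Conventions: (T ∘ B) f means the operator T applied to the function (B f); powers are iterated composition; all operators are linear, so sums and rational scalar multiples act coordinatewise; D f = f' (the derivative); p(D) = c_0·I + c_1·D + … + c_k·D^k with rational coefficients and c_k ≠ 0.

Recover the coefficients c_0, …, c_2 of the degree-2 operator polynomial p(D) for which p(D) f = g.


c_0 = -3/2, c_1 = -2, c_2 = -3/2

D^0 f = 3x^8 + 2x^6
D^1 f = 24x^7 + 12x^5
D^2 f = 168x^6 + 60x^4
matching coefficients of g against c_0 f + c_1 Df + … from the top degree down determines the c_i
solution: c_0 = -3/2, c_1 = -2, c_2 = -3/2


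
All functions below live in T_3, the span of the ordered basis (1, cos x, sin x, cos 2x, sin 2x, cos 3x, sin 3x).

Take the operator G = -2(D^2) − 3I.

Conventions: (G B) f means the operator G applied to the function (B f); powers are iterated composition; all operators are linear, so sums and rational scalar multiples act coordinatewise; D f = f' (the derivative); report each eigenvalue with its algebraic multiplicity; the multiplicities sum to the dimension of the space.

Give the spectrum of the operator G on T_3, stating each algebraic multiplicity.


λ = -3 (multiplicity 1), λ = -1 (multiplicity 2), λ = 5 (multiplicity 2), λ = 15 (multiplicity 2)

image of 1: -3
image of cos x: -cos x
image of sin x: -sin x
image of cos 2x: 5cos 2x
image of sin 2x: 5sin 2x
image of cos 3x: 15cos 3x
image of sin 3x: 15sin 3x
the matrix is diagonal; its diagonal is (-3, -1, -1, 5, 5, 15, 15)
for a triangular matrix the eigenvalues are the diagonal entries, with algebraic multiplicity their repetition count


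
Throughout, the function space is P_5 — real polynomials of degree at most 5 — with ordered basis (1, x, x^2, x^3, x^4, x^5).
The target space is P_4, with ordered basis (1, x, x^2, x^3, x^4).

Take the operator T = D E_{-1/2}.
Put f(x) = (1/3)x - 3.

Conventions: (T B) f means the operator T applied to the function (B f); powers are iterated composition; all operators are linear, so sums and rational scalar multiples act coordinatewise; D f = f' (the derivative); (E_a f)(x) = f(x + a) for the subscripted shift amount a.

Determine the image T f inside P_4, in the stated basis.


g(x) = 1/3

E_{-1/2} f = (1/3)x - 19/6
D E_{-1/2} f = 1/3


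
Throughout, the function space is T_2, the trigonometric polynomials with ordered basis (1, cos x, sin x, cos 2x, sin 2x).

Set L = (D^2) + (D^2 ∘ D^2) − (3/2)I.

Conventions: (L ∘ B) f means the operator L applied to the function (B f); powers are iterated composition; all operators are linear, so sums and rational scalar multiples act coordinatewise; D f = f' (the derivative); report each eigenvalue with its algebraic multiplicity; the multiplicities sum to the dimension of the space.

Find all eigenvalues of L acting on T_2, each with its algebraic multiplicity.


λ = -3/2 (multiplicity 3), λ = 21/2 (multiplicity 2)

image of 1: -3/2
image of cos x: -(3/2)cos x
image of sin x: -(3/2)sin x
image of cos 2x: (21/2)cos 2x
image of sin 2x: (21/2)sin 2x
the matrix is diagonal; its diagonal is (-3/2, -3/2, -3/2, 21/2, 21/2)
for a triangular matrix the eigenvalues are the diagonal entries, with algebraic multiplicity their repetition count


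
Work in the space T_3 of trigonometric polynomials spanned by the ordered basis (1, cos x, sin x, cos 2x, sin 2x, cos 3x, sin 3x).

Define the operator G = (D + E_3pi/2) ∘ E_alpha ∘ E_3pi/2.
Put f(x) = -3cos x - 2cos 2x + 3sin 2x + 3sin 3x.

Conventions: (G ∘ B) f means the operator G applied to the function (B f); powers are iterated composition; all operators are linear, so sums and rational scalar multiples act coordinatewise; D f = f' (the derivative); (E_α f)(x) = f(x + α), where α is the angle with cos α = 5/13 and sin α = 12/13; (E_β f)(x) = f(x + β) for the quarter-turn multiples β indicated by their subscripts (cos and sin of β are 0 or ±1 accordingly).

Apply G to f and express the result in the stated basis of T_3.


the image equals g(x) = (64/13)cos 2x + (83/13)sin 2x + (9936/2197)cos 3x + (24420/2197)sin 3x

E_3pi/2 f = -3sin x + 2cos 2x - 3sin 2x + 3cos 3x
E_alpha E_3pi/2 f = -(36/13)cos x - (15/13)sin x - (46/13)cos 2x + (9/13)sin 2x - (6105/2197)cos 3x + (2484/2197)sin 3x
D E_alpha E_3pi/2 f = -(15/13)cos x + (36/13)sin x + (18/13)cos 2x + (92/13)sin 2x + (7452/2197)cos 3x + (18315/2197)sin 3x
E_3pi/2 E_alpha E_3pi/2 f = (15/13)cos x - (36/13)sin x + (46/13)cos 2x - (9/13)sin 2x + (2484/2197)cos 3x + (6105/2197)sin 3x
(D + E_3pi/2) E_alpha E_3pi/2 f = (64/13)cos 2x + (83/13)sin 2x + (9936/2197)cos 3x + (24420/2197)sin 3x
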